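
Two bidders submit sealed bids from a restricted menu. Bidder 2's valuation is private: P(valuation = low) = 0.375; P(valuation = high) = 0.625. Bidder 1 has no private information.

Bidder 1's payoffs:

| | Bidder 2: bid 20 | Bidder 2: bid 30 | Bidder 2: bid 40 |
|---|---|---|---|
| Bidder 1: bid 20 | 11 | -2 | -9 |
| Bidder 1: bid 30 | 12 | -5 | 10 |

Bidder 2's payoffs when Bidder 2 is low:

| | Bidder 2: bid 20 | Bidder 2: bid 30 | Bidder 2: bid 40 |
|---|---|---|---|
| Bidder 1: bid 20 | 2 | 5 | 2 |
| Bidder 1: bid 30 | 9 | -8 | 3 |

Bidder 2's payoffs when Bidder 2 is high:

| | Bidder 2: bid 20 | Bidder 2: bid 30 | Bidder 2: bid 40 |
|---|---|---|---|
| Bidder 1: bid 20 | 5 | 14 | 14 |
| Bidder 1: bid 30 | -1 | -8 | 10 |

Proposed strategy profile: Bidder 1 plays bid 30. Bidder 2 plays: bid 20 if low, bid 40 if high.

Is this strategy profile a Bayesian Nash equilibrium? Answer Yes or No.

Yes

A profile is a BNE iff every type of every player is best-responding given beliefs about the other side.
Bidder 1 plays bid 30: E[bid 30] = 0.375·(12) + 0.625·(10) = 10.75; E[bid 20] = -1.5. Best-responding. ✓
Bidder 2 (valuation low), facing bid 30: bid 20 gives 9, bid 30 gives -8, bid 40 gives 3. Proposed bid 20 is best. ✓
Bidder 2 (valuation high), facing bid 30: bid 20 gives -1, bid 30 gives -8, bid 40 gives 10. Proposed bid 40 is best. ✓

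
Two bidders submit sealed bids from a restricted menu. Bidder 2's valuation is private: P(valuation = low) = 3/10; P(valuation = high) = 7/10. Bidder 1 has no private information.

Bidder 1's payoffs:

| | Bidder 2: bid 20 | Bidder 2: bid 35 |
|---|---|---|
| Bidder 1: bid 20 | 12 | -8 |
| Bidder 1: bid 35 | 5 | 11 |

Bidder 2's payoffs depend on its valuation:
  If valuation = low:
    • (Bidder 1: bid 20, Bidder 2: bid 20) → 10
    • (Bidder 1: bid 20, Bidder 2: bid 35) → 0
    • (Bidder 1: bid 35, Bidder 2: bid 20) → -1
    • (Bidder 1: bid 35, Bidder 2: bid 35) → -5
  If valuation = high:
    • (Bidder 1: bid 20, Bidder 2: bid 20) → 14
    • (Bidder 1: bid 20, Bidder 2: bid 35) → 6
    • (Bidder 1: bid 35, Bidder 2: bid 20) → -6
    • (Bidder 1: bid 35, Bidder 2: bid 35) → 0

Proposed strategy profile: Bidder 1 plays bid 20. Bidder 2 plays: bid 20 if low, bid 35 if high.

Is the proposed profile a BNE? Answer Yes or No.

No

Bidder 1 plays bid 20: E[bid 20] = 3/10·(12) + 7/10·(-8) = -2; E[bid 35] = 46/5. Not best-responding. ✗
Bidder 2 (valuation low), facing bid 20: bid 20 gives 10, bid 35 gives 0. Proposed bid 20 is best. ✓
Bidder 2 (valuation high), facing bid 20: bid 20 gives 14, bid 35 gives 6. Proposed bid 35 is not best — profitable deviation exists. ✗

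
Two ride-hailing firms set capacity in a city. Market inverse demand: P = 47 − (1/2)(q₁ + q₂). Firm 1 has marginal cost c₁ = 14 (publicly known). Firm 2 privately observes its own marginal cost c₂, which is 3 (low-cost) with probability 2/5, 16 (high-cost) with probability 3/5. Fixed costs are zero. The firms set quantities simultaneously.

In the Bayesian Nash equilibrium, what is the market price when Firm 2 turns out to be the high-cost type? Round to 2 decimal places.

Type-c best response for Firm 2: q₂(c) = (47 − c) − q₁/2.
Firm 1 maximizes expected profit; its first-order condition is 47 − q₁ − (1/2)E[q₂] − 14 = 0.
Substituting E[q₂] and solving: E[c₂] = 10.8, so q₁ = (47 − 2·14 + 10.8)/(3/2) = 19.8667.
q₂(high-cost) = 21.0667, so P = 47 − (1/2)·(19.8667 + 21.0667) = 26.5333.

26.53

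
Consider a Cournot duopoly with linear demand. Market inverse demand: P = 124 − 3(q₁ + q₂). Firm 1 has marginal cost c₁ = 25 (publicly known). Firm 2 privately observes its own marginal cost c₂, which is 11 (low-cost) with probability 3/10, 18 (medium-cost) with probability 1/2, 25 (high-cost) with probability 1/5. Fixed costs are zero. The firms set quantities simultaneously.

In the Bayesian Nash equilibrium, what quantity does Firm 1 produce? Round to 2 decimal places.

Type-c best response for Firm 2: q₂(c) = (124 − c)/6 − q₁/2.
Firm 1 maximizes expected profit; its first-order condition is 124 − 6q₁ − 3E[q₂] − 25 = 0.
Substituting E[q₂] and solving: E[c₂] = 17.3, so q₁ = (124 − 2·25 + 17.3)/9 = 10.1444.

10.14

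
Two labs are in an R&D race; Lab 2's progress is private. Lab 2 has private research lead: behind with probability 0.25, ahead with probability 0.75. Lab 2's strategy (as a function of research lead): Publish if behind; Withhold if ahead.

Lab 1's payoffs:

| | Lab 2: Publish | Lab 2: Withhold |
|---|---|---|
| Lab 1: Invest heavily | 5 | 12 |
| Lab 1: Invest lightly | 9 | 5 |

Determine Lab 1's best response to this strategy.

Invest heavily

Compute Lab 1's expected payoff for each action, taking the expectation over Lab 2's type.
E[Invest heavily] = 0.25·(5) + 0.75·(12) = 10.25
E[Invest lightly] = 0.25·(9) + 0.75·(5) = 6
Best response: Invest heavily (10.25 is the largest).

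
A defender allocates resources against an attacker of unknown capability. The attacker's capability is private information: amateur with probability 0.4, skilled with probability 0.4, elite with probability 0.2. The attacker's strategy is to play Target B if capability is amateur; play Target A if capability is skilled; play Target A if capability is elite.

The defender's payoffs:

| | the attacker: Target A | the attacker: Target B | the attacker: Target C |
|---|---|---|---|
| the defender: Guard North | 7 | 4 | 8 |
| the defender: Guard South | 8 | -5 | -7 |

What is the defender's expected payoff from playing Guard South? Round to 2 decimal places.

2.80

Take the expectation over the attacker's capability, weighting each type's action by its prior probability.
E[Guard South] = 0.4·(-5) + 0.4·8 + 0.2·8 = (-2) + 3.2 + 1.6 = 2.8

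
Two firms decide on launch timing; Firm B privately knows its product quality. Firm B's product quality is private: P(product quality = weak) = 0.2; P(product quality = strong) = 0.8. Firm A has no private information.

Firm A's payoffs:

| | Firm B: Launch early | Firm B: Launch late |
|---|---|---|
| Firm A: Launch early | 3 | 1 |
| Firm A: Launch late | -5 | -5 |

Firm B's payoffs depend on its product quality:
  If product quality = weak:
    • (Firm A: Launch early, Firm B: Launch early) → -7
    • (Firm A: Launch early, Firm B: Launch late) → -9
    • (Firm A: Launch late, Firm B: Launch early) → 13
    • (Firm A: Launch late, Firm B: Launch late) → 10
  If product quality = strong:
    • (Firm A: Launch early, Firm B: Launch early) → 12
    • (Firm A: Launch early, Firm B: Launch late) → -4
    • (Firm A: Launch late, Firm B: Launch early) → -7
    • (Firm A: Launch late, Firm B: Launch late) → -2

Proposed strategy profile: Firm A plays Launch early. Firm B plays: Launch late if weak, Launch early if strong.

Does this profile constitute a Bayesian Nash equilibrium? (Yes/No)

A profile is a BNE iff every type of every player is best-responding given beliefs about the other side.
Firm A plays Launch early: E[Launch early] = 0.2·(1) + 0.8·(3) = 2.6; E[Launch late] = -5. Best-responding. ✓
Firm B (product quality weak), facing Launch early: Launch early gives -7, Launch late gives -9. Proposed Launch late is not best — profitable deviation exists. ✗
Firm B (product quality strong), facing Launch early: Launch early gives 12, Launch late gives -4. Proposed Launch early is best. ✓

No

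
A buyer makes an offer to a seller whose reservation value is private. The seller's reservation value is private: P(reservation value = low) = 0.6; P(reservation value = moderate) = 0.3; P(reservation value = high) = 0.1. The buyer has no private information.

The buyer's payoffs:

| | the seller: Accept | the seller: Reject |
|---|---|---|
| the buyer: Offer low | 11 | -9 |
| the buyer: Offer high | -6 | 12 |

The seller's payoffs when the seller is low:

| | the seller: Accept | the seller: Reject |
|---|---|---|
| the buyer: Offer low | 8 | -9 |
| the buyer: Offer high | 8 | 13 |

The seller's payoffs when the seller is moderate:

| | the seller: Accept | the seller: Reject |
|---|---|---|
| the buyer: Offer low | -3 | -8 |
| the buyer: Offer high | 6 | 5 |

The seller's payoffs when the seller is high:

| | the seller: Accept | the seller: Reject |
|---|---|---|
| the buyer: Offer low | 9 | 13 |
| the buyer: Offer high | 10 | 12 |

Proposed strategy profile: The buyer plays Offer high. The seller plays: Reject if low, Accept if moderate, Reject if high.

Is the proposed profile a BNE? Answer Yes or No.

A profile is a BNE iff every type of every player is best-responding given beliefs about the other side.
The buyer plays Offer high: E[Offer high] = 0.6·(12) + 0.3·(-6) + 0.1·(12) = 6.6; E[Offer low] = -3. Best-responding. ✓
The seller (reservation value low), facing Offer high: Accept gives 8, Reject gives 13. Proposed Reject is best. ✓
The seller (reservation value moderate), facing Offer high: Accept gives 6, Reject gives 5. Proposed Accept is best. ✓
The seller (reservation value high), facing Offer high: Accept gives 10, Reject gives 12. Proposed Reject is best. ✓

Yes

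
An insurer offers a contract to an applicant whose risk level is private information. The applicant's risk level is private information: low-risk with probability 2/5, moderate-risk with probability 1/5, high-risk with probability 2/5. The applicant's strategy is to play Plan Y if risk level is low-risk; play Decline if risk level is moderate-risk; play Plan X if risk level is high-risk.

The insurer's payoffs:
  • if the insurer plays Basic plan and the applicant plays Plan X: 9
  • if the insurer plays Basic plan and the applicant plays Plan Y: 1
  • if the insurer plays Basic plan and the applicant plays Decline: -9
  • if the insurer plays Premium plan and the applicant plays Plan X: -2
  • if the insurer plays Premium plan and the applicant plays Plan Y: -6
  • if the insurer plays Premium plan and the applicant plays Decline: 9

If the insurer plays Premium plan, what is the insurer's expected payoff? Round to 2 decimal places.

E[Premium plan] = 2/5·(-6) + 1/5·9 + 2/5·(-2) = (-12/5) + 9/5 + (-4/5) = -7/5

-1.40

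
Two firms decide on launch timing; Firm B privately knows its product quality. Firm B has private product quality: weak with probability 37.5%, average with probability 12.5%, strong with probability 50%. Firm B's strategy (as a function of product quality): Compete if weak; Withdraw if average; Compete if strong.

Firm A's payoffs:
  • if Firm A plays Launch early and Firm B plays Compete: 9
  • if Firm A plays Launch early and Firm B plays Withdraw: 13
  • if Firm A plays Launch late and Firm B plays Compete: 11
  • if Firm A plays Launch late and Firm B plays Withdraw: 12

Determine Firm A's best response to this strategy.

Compute Firm A's expected payoff for each action, taking the expectation over Firm B's type.
E[Launch early] = 0.375·(9) + 0.125·(13) + 0.5·(9) = 9.5
E[Launch late] = 0.375·(11) + 0.125·(12) + 0.5·(11) = 11.125
Best response: Launch late (11.125 is the largest).

Launch late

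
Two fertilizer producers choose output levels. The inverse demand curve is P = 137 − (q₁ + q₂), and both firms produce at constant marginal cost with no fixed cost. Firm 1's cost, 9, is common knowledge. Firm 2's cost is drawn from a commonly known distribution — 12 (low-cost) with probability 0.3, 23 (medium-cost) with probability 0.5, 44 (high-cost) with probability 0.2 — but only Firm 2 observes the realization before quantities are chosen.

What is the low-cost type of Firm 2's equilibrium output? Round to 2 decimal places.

38.68

Type-c best response for Firm 2: q₂(c) = (137 − c)/2 − q₁/2.
Firm 1 maximizes expected profit; its first-order condition is 137 − 2q₁ − E[q₂] − 9 = 0.
Substituting E[q₂] and solving: E[c₂] = 23.9, so q₁ = (137 − 2·9 + 23.9)/3 = 47.6333.
q₂(low-cost) = (137 − 12 − 47.6333)/2 = 38.6833.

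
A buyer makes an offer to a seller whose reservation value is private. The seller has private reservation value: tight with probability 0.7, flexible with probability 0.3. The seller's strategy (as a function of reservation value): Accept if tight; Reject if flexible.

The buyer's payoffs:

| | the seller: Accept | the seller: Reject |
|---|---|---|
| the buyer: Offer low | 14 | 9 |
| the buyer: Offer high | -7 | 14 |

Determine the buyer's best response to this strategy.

E[Offer low] = 0.7·(14) + 0.3·(9) = 12.5
E[Offer high] = 0.7·(-7) + 0.3·(14) = -0.7
Best response: Offer low (12.5 is the largest).

Offer low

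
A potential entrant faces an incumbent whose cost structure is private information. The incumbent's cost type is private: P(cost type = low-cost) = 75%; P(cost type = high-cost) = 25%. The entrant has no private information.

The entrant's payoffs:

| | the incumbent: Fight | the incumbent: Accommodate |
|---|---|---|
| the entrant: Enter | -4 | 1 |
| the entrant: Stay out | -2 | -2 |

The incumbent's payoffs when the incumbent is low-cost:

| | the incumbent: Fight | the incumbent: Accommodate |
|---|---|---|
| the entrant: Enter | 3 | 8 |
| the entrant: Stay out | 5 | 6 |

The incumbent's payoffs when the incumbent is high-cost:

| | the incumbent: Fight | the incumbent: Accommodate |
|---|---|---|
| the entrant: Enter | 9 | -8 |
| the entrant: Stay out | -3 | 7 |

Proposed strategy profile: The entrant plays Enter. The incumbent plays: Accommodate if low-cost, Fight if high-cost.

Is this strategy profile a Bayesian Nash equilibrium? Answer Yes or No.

The entrant plays Enter: E[Enter] = 0.75·(1) + 0.25·(-4) = -0.25; E[Stay out] = -2. Best-responding. ✓
The incumbent (cost type low-cost), facing Enter: Fight gives 3, Accommodate gives 8. Proposed Accommodate is best. ✓
The incumbent (cost type high-cost), facing Enter: Fight gives 9, Accommodate gives -8. Proposed Fight is best. ✓

Yes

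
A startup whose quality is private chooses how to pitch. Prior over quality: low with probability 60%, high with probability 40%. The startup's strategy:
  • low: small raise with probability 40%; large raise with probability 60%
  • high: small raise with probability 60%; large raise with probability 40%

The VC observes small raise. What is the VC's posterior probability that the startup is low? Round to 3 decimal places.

0.500

P(small raise) = 0.6·0.4 + 0.4·0.6 = 0.48
P(low | small raise) = (0.6·0.4) / 0.48 = 0.24 / 0.48 = 0.5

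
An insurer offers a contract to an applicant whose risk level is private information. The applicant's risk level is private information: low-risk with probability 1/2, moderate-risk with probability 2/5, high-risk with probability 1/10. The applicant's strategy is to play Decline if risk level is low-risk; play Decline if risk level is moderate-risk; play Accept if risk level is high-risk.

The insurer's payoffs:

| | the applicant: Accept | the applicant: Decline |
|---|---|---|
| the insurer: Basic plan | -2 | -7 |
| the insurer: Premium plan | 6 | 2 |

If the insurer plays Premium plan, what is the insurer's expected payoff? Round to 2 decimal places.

2.40

Take the expectation over the applicant's risk level, weighting each type's action by its prior probability.
E[Premium plan] = 1/2·2 + 2/5·2 + 1/10·6 = 1 + 4/5 + 3/5 = 12/5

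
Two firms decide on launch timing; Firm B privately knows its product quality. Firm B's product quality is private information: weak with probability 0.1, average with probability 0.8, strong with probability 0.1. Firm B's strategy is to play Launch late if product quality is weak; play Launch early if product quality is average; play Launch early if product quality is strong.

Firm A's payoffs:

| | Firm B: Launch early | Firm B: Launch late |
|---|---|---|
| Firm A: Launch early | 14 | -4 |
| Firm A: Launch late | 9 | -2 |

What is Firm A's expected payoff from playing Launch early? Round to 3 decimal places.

E[Launch early] = 0.1·(-4) + 0.8·14 + 0.1·14 = (-0.4) + 11.2 + 1.4 = 12.2

12.200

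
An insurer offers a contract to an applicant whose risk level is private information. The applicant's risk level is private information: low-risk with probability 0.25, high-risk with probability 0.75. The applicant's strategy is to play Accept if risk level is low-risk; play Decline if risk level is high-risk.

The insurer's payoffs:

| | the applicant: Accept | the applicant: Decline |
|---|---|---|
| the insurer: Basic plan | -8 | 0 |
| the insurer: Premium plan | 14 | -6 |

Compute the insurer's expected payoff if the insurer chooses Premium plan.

E[Premium plan] = 0.25·14 + 0.75·(-6) = 3.5 + (-4.5) = -1

-1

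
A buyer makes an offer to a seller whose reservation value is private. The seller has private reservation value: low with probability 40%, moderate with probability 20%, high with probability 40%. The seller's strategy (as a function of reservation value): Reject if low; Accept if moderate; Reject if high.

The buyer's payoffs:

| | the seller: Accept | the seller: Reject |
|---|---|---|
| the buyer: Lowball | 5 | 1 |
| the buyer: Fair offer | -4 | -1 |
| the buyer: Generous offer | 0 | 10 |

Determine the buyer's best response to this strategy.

E[Lowball] = 0.4·(1) + 0.2·(5) + 0.4·(1) = 1.8
E[Fair offer] = 0.4·(-1) + 0.2·(-4) + 0.4·(-1) = -1.6
E[Generous offer] = 0.4·(10) + 0.2·(0) + 0.4·(10) = 8
Best response: Generous offer (8 is the largest).

Generous offer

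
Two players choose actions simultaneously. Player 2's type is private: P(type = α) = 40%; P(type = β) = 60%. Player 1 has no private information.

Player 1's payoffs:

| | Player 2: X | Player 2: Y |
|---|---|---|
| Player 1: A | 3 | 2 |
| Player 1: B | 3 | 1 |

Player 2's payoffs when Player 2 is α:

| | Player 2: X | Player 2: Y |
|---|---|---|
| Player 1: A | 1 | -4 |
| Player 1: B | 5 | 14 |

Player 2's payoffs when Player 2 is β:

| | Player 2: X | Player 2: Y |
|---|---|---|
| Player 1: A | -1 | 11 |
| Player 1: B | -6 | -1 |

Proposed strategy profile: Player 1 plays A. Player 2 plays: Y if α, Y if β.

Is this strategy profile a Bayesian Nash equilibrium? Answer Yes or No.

A profile is a BNE iff every type of every player is best-responding given beliefs about the other side.
Player 1 plays A: E[A] = 0.4·(2) + 0.6·(2) = 2; E[B] = 1. Best-responding. ✓
Player 2 (type α), facing A: X gives 1, Y gives -4. Proposed Y is not best — profitable deviation exists. ✗
Player 2 (type β), facing A: X gives -1, Y gives 11. Proposed Y is best. ✓

No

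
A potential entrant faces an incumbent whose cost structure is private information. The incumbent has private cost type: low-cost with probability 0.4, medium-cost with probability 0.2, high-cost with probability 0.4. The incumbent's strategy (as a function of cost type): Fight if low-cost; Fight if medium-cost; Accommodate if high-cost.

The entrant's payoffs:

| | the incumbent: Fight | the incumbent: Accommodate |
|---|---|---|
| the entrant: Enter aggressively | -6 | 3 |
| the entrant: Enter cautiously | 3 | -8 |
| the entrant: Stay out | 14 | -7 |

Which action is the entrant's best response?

E[Enter aggressively] = 0.4·(-6) + 0.2·(-6) + 0.4·(3) = -2.4
E[Enter cautiously] = 0.4·(3) + 0.2·(3) + 0.4·(-8) = -1.4
E[Stay out] = 0.4·(14) + 0.2·(14) + 0.4·(-7) = 5.6
Best response: Stay out (5.6 is the largest).

Stay out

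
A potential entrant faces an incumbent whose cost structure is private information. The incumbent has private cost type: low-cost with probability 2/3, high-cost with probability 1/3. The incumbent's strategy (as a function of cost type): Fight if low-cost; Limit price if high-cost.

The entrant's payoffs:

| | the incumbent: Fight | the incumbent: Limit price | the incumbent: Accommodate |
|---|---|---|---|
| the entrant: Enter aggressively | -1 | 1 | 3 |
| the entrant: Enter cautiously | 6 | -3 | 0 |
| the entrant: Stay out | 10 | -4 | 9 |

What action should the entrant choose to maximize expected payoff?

E[Enter aggressively] = 2/3·(-1) + 1/3·(1) = -1/3
E[Enter cautiously] = 2/3·(6) + 1/3·(-3) = 3
E[Stay out] = 2/3·(10) + 1/3·(-4) = 16/3
Best response: Stay out (16/3 is the largest).

Stay out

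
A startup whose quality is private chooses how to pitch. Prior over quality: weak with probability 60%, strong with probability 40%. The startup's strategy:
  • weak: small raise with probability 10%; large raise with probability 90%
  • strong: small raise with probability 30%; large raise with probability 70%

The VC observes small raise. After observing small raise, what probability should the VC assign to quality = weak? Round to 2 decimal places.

P(small raise) = 0.6·0.1 + 0.4·0.3 = 0.18
P(weak | small raise) = (0.6·0.1) / 0.18 = 0.06 / 0.18 = 0.333333

0.33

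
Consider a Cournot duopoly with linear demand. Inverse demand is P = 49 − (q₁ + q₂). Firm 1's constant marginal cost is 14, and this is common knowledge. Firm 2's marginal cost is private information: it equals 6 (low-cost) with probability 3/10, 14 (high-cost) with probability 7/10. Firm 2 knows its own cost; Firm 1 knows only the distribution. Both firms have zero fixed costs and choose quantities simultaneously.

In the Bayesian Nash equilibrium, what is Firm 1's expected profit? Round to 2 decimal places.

Type-c best response for Firm 2: q₂(c) = (49 − c)/2 − q₁/2.
Firm 1 maximizes expected profit; its first-order condition is 49 − 2q₁ − E[q₂] − 14 = 0.
Substituting E[q₂] and solving: E[c₂] = 11.6, so q₁ = (49 − 2·14 + 11.6)/3 = 10.8667.
E[P] = 49 − (q₁ + E[q₂]) = 24.8667; Firm 1's expected profit = (E[P] − 14)·q₁ = (24.8667 − 14)·10.8667 = 118.084.

118.08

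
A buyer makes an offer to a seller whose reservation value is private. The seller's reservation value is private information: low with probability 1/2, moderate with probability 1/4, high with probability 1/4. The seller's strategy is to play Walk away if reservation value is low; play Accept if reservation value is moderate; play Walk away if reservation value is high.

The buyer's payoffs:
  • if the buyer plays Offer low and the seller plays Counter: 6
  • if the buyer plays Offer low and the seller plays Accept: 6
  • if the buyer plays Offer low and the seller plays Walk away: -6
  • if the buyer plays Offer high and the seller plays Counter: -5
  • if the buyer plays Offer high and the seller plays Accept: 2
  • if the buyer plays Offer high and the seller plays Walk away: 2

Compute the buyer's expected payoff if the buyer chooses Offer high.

2

Take the expectation over the seller's reservation value, weighting each type's action by its prior probability.
E[Offer high] = 1/2·2 + 1/4·2 + 1/4·2 = 1 + 1/2 + 1/2 = 2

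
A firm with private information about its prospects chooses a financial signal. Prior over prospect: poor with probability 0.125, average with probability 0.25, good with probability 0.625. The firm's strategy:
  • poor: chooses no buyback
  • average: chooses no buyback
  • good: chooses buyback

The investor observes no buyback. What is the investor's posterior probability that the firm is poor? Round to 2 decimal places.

Apply Bayes' rule using the sender's strategy as the likelihood.
P(no buyback) = 0.125·1 + 0.25·1 + 0.625·0 = 0.375
P(poor | no buyback) = (0.125·1) / 0.375 = 0.125 / 0.375 = 0.333333

0.33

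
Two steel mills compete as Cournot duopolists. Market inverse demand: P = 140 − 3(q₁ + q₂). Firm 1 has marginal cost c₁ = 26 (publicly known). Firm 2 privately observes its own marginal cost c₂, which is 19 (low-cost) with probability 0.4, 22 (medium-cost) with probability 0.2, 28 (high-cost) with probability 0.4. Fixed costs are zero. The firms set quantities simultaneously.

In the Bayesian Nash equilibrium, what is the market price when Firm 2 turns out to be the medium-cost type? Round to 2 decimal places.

62.47

Type-c best response for Firm 2: q₂(c) = (140 − c)/6 − q₁/2.
Firm 1 maximizes expected profit; its first-order condition is 140 − 6q₁ − 3E[q₂] − 26 = 0.
Substituting E[q₂] and solving: E[c₂] = 23.2, so q₁ = (140 − 2·26 + 23.2)/9 = 12.3556.
q₂(medium-cost) = 13.4889, so P = 140 − 3·(12.3556 + 13.4889) = 62.4667.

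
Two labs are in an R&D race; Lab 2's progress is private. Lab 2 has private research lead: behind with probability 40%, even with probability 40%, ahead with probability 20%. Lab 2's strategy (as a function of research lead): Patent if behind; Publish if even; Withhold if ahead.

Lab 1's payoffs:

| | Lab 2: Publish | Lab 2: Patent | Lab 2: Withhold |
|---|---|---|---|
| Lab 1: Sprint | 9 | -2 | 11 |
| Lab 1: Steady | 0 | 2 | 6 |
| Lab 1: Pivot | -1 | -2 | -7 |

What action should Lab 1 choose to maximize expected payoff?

Sprint

E[Sprint] = 0.4·(-2) + 0.4·(9) + 0.2·(11) = 5
E[Steady] = 0.4·(2) + 0.4·(0) + 0.2·(6) = 2
E[Pivot] = 0.4·(-2) + 0.4·(-1) + 0.2·(-7) = -2.6
Best response: Sprint (5 is the largest).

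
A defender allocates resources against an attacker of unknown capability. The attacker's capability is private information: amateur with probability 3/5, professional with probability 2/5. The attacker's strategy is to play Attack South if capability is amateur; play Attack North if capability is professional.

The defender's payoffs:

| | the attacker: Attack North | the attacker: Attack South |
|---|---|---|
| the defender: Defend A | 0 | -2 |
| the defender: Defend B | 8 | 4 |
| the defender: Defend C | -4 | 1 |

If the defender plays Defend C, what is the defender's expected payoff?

-1

E[Defend C] = 3/5·1 + 2/5·(-4) = 3/5 + (-8/5) = -1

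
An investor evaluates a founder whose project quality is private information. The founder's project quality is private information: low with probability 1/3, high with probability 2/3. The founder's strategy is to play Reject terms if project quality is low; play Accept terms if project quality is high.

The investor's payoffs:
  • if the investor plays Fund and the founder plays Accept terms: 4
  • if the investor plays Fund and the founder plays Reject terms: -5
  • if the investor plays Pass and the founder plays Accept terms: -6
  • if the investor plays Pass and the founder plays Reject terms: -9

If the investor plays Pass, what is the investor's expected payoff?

-7

E[Pass] = 1/3·(-9) + 2/3·(-6) = (-3) + (-4) = -7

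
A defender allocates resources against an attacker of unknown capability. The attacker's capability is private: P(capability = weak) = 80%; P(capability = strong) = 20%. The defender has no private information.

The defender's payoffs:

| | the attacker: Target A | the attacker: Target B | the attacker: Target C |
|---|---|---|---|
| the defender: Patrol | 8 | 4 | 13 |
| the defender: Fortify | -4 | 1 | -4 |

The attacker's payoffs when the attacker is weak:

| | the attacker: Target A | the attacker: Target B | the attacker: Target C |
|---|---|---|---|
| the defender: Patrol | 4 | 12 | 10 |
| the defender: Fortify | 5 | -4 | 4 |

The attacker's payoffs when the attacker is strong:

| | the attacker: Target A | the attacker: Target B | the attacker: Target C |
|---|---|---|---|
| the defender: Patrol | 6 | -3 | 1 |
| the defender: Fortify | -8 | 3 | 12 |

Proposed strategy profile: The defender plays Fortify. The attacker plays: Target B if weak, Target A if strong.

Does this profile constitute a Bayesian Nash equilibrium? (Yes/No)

No

The defender plays Fortify: E[Fortify] = 0.8·(1) + 0.2·(-4) = 0; E[Patrol] = 4.8. Not best-responding. ✗
The attacker (capability weak), facing Fortify: Target A gives 5, Target B gives -4, Target C gives 4. Proposed Target B is not best — profitable deviation exists. ✗
The attacker (capability strong), facing Fortify: Target A gives -8, Target B gives 3, Target C gives 12. Proposed Target A is not best — profitable deviation exists. ✗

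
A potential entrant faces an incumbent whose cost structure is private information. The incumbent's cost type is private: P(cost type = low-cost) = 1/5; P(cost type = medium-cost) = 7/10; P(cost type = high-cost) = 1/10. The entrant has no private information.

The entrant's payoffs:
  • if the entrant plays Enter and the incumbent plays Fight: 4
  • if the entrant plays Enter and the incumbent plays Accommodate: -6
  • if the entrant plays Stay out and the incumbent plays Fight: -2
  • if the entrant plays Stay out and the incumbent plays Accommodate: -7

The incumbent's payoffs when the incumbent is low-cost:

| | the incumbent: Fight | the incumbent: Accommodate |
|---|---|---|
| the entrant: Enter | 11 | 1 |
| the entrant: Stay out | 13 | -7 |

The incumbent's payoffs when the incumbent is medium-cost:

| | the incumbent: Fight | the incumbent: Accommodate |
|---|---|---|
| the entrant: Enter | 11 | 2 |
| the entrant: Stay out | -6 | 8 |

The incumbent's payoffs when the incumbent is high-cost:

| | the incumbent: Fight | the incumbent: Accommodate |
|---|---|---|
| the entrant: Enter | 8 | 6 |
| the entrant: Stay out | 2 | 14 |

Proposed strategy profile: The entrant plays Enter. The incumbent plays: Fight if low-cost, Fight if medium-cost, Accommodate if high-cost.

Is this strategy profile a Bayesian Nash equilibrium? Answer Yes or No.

The entrant plays Enter: E[Enter] = 1/5·(4) + 7/10·(4) + 1/10·(-6) = 3; E[Stay out] = -5/2. Best-responding. ✓
The incumbent (cost type low-cost), facing Enter: Fight gives 11, Accommodate gives 1. Proposed Fight is best. ✓
The incumbent (cost type medium-cost), facing Enter: Fight gives 11, Accommodate gives 2. Proposed Fight is best. ✓
The incumbent (cost type high-cost), facing Enter: Fight gives 8, Accommodate gives 6. Proposed Accommodate is not best — profitable deviation exists. ✗

No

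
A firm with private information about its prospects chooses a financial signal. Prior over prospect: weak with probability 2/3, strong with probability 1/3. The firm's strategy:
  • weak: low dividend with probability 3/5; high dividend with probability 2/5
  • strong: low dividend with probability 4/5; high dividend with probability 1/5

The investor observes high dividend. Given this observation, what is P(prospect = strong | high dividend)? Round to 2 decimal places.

0.20

P(high dividend) = (2/3)·(2/5) + (1/3)·(1/5) = 1/3
P(strong | high dividend) = ((1/3)·(1/5)) / (1/3) = (1/15) / (1/3) = 1/5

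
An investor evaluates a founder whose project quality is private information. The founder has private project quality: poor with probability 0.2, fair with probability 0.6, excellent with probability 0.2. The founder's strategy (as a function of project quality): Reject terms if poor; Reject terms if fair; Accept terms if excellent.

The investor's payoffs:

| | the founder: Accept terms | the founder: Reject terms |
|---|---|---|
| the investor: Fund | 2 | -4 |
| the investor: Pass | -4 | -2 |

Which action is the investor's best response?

Pass

E[Fund] = 0.2·(-4) + 0.6·(-4) + 0.2·(2) = -2.8
E[Pass] = 0.2·(-2) + 0.6·(-2) + 0.2·(-4) = -2.4
Best response: Pass (-2.4 is the largest).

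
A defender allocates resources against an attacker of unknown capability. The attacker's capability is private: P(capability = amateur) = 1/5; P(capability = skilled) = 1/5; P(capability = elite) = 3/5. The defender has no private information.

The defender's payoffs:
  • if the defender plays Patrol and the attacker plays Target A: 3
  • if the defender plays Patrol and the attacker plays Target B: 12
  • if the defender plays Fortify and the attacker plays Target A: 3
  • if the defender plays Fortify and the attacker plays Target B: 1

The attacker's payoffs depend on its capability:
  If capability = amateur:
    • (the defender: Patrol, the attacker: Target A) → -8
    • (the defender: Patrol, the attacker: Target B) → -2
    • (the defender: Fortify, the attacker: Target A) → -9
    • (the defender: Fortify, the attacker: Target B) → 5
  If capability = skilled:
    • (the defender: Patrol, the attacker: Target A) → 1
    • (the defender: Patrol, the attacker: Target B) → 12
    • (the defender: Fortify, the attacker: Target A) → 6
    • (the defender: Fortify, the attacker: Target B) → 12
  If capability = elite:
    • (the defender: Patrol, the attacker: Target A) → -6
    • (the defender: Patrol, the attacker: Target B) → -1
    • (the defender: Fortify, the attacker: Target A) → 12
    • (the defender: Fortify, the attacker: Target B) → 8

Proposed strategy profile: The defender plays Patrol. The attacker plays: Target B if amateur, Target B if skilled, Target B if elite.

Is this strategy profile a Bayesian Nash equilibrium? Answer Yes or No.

Yes

The defender plays Patrol: E[Patrol] = 1/5·(12) + 1/5·(12) + 3/5·(12) = 12; E[Fortify] = 1. Best-responding. ✓
The attacker (capability amateur), facing Patrol: Target A gives -8, Target B gives -2. Proposed Target B is best. ✓
The attacker (capability skilled), facing Patrol: Target A gives 1, Target B gives 12. Proposed Target B is best. ✓
The attacker (capability elite), facing Patrol: Target A gives -6, Target B gives -1. Proposed Target B is best. ✓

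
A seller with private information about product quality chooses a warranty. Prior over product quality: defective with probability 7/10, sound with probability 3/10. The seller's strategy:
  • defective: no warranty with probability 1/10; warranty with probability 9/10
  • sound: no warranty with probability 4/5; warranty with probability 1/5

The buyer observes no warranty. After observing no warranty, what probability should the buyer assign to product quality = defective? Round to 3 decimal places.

Apply Bayes' rule using the sender's strategy as the likelihood.
P(no warranty) = (7/10)·(1/10) + (3/10)·(4/5) = 31/100
P(defective | no warranty) = ((7/10)·(1/10)) / (31/100) = (7/100) / (31/100) = 7/31

0.226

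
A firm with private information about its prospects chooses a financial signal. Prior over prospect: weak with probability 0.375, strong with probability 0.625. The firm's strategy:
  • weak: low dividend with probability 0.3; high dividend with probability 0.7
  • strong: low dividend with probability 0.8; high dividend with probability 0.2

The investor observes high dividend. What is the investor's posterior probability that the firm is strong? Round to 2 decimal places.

0.32

Apply Bayes' rule using the sender's strategy as the likelihood.
P(high dividend) = 0.375·0.7 + 0.625·0.2 = 0.3875
P(strong | high dividend) = (0.625·0.2) / 0.3875 = 0.125 / 0.3875 = 0.322581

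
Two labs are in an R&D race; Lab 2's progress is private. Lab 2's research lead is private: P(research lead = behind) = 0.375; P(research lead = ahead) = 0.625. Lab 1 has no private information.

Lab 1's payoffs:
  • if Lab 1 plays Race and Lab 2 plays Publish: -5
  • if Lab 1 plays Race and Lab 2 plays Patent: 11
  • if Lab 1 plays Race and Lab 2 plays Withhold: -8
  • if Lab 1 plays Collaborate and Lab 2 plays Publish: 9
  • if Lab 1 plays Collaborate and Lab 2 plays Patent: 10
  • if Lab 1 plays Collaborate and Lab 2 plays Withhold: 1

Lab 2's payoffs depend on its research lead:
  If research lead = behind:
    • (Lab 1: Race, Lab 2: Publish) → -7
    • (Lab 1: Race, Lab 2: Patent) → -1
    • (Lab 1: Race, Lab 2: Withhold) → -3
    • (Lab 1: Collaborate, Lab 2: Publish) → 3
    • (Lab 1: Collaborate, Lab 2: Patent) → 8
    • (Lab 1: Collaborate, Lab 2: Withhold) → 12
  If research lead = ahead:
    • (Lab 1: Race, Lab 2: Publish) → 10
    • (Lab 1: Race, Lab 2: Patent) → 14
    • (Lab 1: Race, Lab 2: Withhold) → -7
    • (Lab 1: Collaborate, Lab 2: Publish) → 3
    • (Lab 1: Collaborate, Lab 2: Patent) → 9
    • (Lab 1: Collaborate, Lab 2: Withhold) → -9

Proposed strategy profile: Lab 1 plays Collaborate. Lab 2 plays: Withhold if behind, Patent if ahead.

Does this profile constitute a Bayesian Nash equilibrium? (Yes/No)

Yes

A profile is a BNE iff every type of every player is best-responding given beliefs about the other side.
Lab 1 plays Collaborate: E[Collaborate] = 0.375·(1) + 0.625·(10) = 6.625; E[Race] = 3.875. Best-responding. ✓
Lab 2 (research lead behind), facing Collaborate: Publish gives 3, Patent gives 8, Withhold gives 12. Proposed Withhold is best. ✓
Lab 2 (research lead ahead), facing Collaborate: Publish gives 3, Patent gives 9, Withhold gives -9. Proposed Patent is best. ✓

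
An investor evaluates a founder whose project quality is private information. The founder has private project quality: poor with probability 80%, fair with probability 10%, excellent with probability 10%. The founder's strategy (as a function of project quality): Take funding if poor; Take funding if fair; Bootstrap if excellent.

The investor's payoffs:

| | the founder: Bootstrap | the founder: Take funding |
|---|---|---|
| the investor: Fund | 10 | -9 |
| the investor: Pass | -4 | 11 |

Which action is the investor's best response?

E[Fund] = 0.8·(-9) + 0.1·(-9) + 0.1·(10) = -7.1
E[Pass] = 0.8·(11) + 0.1·(11) + 0.1·(-4) = 9.5
Best response: Pass (9.5 is the largest).

Pass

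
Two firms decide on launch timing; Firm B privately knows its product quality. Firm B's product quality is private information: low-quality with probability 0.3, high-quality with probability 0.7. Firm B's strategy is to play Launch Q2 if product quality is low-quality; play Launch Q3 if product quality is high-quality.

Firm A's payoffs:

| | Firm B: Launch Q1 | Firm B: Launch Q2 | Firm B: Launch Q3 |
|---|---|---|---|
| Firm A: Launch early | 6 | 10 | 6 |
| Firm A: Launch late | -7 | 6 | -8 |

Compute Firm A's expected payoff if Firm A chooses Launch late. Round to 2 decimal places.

-3.80

E[Launch late] = 0.3·6 + 0.7·(-8) = 1.8 + (-5.6) = -3.8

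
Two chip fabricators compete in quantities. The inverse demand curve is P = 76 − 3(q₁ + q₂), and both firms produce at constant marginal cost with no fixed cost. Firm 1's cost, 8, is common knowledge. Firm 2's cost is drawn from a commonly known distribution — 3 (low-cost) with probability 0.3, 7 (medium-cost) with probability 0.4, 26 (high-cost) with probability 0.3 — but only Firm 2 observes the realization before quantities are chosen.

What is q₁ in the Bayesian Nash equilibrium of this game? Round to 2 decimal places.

7.94

Each type of Firm 2 best-responds to q₁; Firm 1 best-responds to the expected q₂ over Firm 2's types.
Firm 2 with cost c maximizes (76 − 3(q₁+q₂) − c)·q₂, giving q₂(c) = (76 − c − 3q₁)/6.
E[c₂] = 0.3·3 + 0.4·7 + 0.3·26 = 11.5
Firm 1's FOC against E[q₂] yields q₁ = (76 − 2·8 + E[c₂])/9 = (76 − 16 + 11.5)/9 = 7.94444.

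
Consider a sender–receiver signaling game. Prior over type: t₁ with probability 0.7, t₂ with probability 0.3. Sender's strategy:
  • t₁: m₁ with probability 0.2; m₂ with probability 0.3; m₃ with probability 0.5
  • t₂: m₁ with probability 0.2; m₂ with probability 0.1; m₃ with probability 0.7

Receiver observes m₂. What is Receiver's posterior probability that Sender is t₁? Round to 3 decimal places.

P(m₂) = 0.7·0.3 + 0.3·0.1 = 0.24
P(t₁ | m₂) = (0.7·0.3) / 0.24 = 0.21 / 0.24 = 0.875

0.875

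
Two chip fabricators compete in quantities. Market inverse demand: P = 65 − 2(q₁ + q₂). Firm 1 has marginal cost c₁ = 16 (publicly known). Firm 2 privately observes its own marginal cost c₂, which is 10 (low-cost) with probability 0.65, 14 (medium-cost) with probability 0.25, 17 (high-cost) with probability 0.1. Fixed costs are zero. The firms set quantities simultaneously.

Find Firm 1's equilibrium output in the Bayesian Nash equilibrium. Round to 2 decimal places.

7.45

Type-c best response for Firm 2: q₂(c) = (65 − c)/4 − q₁/2.
Firm 1 maximizes expected profit; its first-order condition is 65 − 4q₁ − 2E[q₂] − 16 = 0.
Substituting E[q₂] and solving: E[c₂] = 11.7, so q₁ = (65 − 2·16 + 11.7)/6 = 7.45.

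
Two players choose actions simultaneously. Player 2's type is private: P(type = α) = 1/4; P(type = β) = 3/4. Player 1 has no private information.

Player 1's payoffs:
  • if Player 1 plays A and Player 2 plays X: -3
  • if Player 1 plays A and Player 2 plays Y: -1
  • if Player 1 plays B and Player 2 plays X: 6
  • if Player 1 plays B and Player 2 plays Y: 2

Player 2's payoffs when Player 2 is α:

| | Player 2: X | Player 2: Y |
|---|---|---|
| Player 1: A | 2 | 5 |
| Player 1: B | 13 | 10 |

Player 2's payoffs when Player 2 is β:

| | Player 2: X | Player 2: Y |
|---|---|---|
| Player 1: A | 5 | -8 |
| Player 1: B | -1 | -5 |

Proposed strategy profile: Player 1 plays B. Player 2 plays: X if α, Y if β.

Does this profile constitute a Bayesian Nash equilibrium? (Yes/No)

No

Player 1 plays B: E[B] = 1/4·(6) + 3/4·(2) = 3; E[A] = -3/2. Best-responding. ✓
Player 2 (type α), facing B: X gives 13, Y gives 10. Proposed X is best. ✓
Player 2 (type β), facing B: X gives -1, Y gives -5. Proposed Y is not best — profitable deviation exists. ✗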